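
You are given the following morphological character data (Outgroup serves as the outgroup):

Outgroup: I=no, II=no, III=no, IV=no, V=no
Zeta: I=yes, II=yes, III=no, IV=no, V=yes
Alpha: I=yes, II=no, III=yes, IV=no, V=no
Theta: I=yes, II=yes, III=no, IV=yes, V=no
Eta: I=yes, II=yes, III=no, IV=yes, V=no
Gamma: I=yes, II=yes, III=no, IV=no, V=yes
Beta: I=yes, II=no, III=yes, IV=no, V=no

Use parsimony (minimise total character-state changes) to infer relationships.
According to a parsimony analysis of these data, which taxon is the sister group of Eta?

Theta

The outgroup has state 'no' for every character, so 'yes' is the derived state throughout.
I (derived state 'yes') is shared by all ingroup taxa — unites the whole ingroup.
Only Eta, Gamma, Theta, and Zeta show the derived state 'yes' for II, supporting them as a clade.
III (derived state 'yes') is shared by Alpha and Beta — a synapomorphy uniting that clade.
IV: derived state 'yes' in Eta and Theta only — synapomorphy for {Eta, Theta}.
Only Gamma and Zeta show the derived state 'yes' for V, supporting them as a clade.
Most parsimonious ingroup topology: (((Zeta,Gamma),(Theta,Eta)),(Alpha,Beta)).
Eta and Theta form a cherry on this tree, so they are sister taxa.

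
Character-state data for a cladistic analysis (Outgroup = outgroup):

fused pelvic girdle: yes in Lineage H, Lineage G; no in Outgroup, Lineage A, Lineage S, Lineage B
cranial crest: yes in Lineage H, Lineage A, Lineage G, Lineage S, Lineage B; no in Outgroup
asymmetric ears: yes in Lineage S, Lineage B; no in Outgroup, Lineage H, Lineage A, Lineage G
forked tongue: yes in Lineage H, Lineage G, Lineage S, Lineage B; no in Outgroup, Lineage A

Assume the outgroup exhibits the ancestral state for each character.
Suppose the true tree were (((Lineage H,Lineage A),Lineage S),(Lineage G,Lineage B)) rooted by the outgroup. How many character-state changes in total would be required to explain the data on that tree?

Map each character onto (((Lineage H,Lineage A),Lineage S),(Lineage G,Lineage B)) (rooted by Outgroup) and count the minimum state changes it requires (Fitch parsimony):
fused pelvic girdle: 2; cranial crest: 1; asymmetric ears: 2; forked tongue: 2.
Total tree length = 7.

7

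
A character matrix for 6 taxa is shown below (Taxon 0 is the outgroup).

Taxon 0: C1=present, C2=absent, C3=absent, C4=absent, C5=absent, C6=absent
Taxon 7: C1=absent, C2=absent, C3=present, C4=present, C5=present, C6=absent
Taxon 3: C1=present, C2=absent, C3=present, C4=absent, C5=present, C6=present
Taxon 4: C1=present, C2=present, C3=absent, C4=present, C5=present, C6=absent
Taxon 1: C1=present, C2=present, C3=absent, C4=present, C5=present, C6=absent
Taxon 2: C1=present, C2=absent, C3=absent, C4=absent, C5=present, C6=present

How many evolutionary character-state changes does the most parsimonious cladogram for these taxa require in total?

7

Character polarity is set by the outgroup: the derived state is whichever differs from the outgroup's state, so for C1 the derived state is 'absent', and for the remaining characters it is 'present'.
C1: derived state 'absent' in Taxon 7 only — an autapomorphy, so it tells us nothing about relationships among taxa.
C2 (derived state 'present') is shared by Taxon 1 and Taxon 4 — a synapomorphy uniting that clade.
C3 (state 'present') occurs in Taxon 3 and Taxon 7 but conflicts with the nesting implied by the other characters — most parsimoniously interpreted as homoplasy.
C4 (derived state 'present') is shared by Taxon 1, Taxon 4, and Taxon 7 — a synapomorphy uniting that clade.
C5 (derived state 'present') is shared by all ingroup taxa — unites the whole ingroup.
Only Taxon 2 and Taxon 3 show the derived state 'present' for C6, supporting them as a clade.
Most parsimonious ingroup topology: ((Taxon 7,(Taxon 4,Taxon 1)),(Taxon 3,Taxon 2)).
Changes per character on this tree: C1: 1; C2: 1; C3: 2; C4: 1; C5: 1; C6: 1.
Total = 7.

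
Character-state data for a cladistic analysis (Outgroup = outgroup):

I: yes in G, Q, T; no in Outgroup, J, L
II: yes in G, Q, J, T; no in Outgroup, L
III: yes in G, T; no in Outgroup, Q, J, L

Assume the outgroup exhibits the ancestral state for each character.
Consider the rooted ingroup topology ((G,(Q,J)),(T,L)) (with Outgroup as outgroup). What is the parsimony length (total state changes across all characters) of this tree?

7

Map each character onto ((G,(Q,J)),(T,L)) (rooted by Outgroup) and count the minimum state changes it requires (Fitch parsimony):
I: 3; II: 2; III: 2.
Total tree length = 7.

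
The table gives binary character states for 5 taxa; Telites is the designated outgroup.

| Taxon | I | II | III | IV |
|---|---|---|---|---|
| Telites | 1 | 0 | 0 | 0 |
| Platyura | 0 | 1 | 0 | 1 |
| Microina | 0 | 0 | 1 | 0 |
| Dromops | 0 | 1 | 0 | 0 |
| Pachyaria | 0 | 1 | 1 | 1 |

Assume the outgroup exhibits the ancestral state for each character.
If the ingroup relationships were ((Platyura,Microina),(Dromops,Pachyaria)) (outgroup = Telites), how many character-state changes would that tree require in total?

Map each character onto ((Platyura,Microina),(Dromops,Pachyaria)) (rooted by Telites) and count the minimum state changes it requires (Fitch parsimony):
I: 1; II: 2; III: 2; IV: 2.
Total tree length = 7.

7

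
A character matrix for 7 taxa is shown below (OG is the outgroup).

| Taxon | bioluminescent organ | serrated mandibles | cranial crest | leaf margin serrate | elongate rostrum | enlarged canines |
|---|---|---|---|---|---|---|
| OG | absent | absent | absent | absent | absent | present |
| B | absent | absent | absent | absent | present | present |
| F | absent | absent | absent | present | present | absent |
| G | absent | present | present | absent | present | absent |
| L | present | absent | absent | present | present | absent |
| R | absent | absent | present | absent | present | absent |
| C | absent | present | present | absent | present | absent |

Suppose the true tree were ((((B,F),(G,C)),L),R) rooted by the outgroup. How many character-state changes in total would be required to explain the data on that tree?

Map each character onto ((((B,F),(G,C)),L),R) (rooted by OG) and count the minimum state changes it requires (Fitch parsimony):
bioluminescent organ: 1; serrated mandibles: 1; cranial crest: 2; leaf margin serrate: 2; elongate rostrum: 1; enlarged canines: 2.
Total tree length = 9.

9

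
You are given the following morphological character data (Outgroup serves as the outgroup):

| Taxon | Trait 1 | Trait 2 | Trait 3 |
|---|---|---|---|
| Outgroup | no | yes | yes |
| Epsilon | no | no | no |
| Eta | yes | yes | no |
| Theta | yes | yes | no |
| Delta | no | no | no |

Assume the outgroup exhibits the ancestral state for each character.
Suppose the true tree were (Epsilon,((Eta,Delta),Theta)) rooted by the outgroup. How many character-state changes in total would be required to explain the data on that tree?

5

Map each character onto (Epsilon,((Eta,Delta),Theta)) (rooted by Outgroup) and count the minimum state changes it requires (Fitch parsimony):
Trait 1: 2; Trait 2: 2; Trait 3: 1.
Total tree length = 5.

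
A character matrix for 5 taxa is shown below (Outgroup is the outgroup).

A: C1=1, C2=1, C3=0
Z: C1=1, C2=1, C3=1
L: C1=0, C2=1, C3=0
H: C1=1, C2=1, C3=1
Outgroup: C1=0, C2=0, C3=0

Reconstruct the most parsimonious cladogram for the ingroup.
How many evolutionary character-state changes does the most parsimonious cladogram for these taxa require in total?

3

The outgroup has state '0' for every character, so '1' is the derived state throughout.
C1 (derived state '1') is shared by A, H, and Z — a synapomorphy uniting that clade.
C2 (derived state '1') is shared by all ingroup taxa — unites the whole ingroup.
C3: derived state '1' in H and Z only — synapomorphy for {H, Z}.
Most parsimonious ingroup topology: ((A,(H,Z)),L).
Changes per character on this tree: C1: 1; C2: 1; C3: 1.
Total = 3.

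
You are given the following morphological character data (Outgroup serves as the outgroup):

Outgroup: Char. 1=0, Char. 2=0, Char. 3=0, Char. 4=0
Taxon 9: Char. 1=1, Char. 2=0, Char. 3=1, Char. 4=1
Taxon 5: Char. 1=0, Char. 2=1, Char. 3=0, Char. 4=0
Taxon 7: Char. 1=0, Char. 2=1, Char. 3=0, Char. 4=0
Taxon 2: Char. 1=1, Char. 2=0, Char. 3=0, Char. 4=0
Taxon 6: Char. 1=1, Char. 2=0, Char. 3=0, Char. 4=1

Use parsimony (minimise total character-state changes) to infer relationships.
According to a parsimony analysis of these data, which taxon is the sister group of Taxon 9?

Taxon 6

The outgroup has state '0' for every character, so '1' is the derived state throughout.
Only Taxon 2, Taxon 6, and Taxon 9 show the derived state '1' for Char. 1, supporting them as a clade.
Char. 2 (derived state '1') is shared by Taxon 5 and Taxon 7 — a synapomorphy uniting that clade.
Char. 3: derived state '1' in Taxon 9 only — an autapomorphy, so it tells us nothing about relationships among taxa.
Char. 4: derived state '1' in Taxon 6 and Taxon 9 only — synapomorphy for {Taxon 6, Taxon 9}.
Most parsimonious ingroup topology: (((Taxon 9,Taxon 6),Taxon 2),(Taxon 5,Taxon 7)).
Taxon 9 and Taxon 6 form a cherry on this tree, so they are sister taxa.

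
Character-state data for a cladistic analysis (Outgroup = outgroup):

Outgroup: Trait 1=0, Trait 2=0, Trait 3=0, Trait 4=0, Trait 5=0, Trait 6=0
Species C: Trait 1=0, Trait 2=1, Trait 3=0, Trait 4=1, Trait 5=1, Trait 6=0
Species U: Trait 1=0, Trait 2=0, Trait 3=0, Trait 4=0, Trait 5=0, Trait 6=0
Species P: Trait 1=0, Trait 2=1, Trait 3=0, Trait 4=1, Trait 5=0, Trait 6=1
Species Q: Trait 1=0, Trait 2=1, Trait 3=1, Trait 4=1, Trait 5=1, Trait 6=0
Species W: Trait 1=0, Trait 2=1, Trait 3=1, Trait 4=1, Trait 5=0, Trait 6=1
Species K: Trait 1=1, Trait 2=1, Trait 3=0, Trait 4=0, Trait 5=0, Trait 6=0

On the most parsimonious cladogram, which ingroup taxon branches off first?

The outgroup has state '0' for every character, so '1' is the derived state throughout.
Trait 1: derived state '1' in Species K only — an autapomorphy, so it tells us nothing about relationships among taxa.
Only Species C, Species K, Species P, Species Q, and Species W show the derived state '1' for Trait 2, supporting them as a clade.
Trait 3 groups Species Q and Species W, which is incompatible with the clades supported by the remaining characters; treating it as convergent (homoplasy) costs fewer steps than any alternative tree.
Trait 4 (derived state '1') is shared by Species C, Species P, Species Q, and Species W — a synapomorphy uniting that clade.
Only Species C and Species Q show the derived state '1' for Trait 5, supporting them as a clade.
Trait 6: derived state '1' in Species P and Species W only — synapomorphy for {Species P, Species W}.
Most parsimonious ingroup topology: ((((Species C,Species Q),(Species P,Species W)),Species K),Species U).
Species U is sister to the clade containing all other ingroup taxa, so it is the earliest-diverging (most basal) ingroup lineage.

Species U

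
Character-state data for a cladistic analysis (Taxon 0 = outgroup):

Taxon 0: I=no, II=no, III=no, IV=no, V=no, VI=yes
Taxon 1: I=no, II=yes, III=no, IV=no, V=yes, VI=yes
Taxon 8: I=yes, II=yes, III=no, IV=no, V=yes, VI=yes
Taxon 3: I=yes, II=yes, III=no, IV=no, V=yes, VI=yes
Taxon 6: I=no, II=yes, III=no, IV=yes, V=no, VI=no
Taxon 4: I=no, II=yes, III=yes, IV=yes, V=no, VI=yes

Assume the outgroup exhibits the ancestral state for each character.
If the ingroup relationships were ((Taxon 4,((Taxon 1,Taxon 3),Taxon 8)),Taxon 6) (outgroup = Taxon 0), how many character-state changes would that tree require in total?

8

Map each character onto ((Taxon 4,((Taxon 1,Taxon 3),Taxon 8)),Taxon 6) (rooted by Taxon 0) and count the minimum state changes it requires (Fitch parsimony):
I: 2; II: 1; III: 1; IV: 2; V: 1; VI: 1.
Total tree length = 8.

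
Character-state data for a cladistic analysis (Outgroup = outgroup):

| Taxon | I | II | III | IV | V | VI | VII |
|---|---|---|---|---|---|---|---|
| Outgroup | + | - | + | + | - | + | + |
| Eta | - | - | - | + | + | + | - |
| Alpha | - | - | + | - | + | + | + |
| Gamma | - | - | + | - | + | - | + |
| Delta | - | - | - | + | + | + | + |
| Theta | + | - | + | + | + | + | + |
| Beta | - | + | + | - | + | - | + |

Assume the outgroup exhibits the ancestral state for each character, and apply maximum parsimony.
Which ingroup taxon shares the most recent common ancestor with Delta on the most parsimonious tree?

Eta

Character polarity is set by the outgroup: the derived state is whichever differs from the outgroup's state, so for I, III, IV, VI, VII the derived state is '-', and for the remaining characters it is '+'.
Only Alpha, Beta, Delta, Eta, and Gamma show the derived state '-' for I, supporting them as a clade.
II: derived state '+' in Beta only — an autapomorphy, so it tells us nothing about relationships among taxa.
Only Delta and Eta show the derived state '-' for III, supporting them as a clade.
Only Alpha, Beta, and Gamma show the derived state '-' for IV, supporting them as a clade.
All ingroup taxa share the derived state '+' for V; it defines the ingroup but does not resolve relationships within it.
Only Beta and Gamma show the derived state '-' for VI, supporting them as a clade.
VII: derived state '-' in Eta only — an autapomorphy, so it tells us nothing about relationships among taxa.
Most parsimonious ingroup topology: (((Eta,Delta),(Alpha,(Gamma,Beta))),Theta).
Delta and Eta form a cherry on this tree, so they are sister taxa.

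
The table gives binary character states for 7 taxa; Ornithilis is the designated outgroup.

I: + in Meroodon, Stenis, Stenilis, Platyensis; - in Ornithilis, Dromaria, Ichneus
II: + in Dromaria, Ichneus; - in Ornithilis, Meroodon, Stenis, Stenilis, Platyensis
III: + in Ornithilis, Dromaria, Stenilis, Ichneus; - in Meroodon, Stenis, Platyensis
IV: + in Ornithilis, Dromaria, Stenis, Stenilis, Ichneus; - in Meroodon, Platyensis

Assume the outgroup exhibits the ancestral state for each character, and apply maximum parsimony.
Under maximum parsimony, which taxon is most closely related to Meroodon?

Platyensis

Character polarity is set by the outgroup: the derived state is whichever differs from the outgroup's state, so for III, IV the derived state is '-', and for the remaining characters it is '+'.
I: derived state '+' in Meroodon, Platyensis, Stenilis, and Stenis only — synapomorphy for {Meroodon, Platyensis, Stenilis, Stenis}.
II (derived state '+') is shared by Dromaria and Ichneus — a synapomorphy uniting that clade.
Only Meroodon, Platyensis, and Stenis show the derived state '-' for III, supporting them as a clade.
IV (derived state '-') is shared by Meroodon and Platyensis — a synapomorphy uniting that clade.
Most parsimonious ingroup topology: ((Dromaria,Ichneus),(((Meroodon,Platyensis),Stenis),Stenilis)).
Meroodon and Platyensis form a cherry on this tree, so they are sister taxa.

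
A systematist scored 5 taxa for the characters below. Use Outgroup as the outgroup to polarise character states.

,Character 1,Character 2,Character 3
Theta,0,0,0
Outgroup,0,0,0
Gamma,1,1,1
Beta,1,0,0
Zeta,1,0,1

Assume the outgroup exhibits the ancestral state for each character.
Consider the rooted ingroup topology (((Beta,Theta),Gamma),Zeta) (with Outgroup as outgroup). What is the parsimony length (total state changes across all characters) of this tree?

5

Map each character onto (((Beta,Theta),Gamma),Zeta) (rooted by Outgroup) and count the minimum state changes it requires (Fitch parsimony):
Character 1: 2; Character 2: 1; Character 3: 2.
Total tree length = 5.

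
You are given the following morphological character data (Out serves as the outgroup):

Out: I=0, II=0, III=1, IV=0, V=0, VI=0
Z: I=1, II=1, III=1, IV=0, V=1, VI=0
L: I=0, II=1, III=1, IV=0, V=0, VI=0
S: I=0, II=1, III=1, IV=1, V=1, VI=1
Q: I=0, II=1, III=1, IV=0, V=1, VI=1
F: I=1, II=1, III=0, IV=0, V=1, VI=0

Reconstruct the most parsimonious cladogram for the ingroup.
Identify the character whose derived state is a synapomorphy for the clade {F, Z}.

Character polarity is set by the outgroup: the derived state is whichever differs from the outgroup's state, so for III the derived state is '0', and for the remaining characters it is '1'.
Only F and Z show the derived state '1' for I, supporting them as a clade.
II (derived state '1') is shared by all ingroup taxa — unites the whole ingroup.
III (derived state '0') is unique to F (autapomorphy; uninformative for grouping).
IV (derived state '1') is unique to S (autapomorphy; uninformative for grouping).
Only F, Q, S, and Z show the derived state '1' for V, supporting them as a clade.
Only Q and S show the derived state '1' for VI, supporting them as a clade.
Most parsimonious ingroup topology: (((Z,F),(S,Q)),L).
The clade {F, Z} is supported by I: its derived state '1' occurs in exactly those taxa and in no other taxon (including the outgroup).

I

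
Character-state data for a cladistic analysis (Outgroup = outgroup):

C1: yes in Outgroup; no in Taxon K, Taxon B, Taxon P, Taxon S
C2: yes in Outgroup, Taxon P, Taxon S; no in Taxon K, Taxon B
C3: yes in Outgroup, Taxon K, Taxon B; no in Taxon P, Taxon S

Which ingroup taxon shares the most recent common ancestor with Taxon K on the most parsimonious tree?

The outgroup has state 'yes' for every character, so 'no' is the derived state throughout.
C1 (derived state 'no') is shared by all ingroup taxa — unites the whole ingroup.
C2 (derived state 'no') is shared by Taxon B and Taxon K — a synapomorphy uniting that clade.
Only Taxon P and Taxon S show the derived state 'no' for C3, supporting them as a clade.
Most parsimonious ingroup topology: ((Taxon K,Taxon B),(Taxon P,Taxon S)).
Taxon K and Taxon B form a cherry on this tree, so they are sister taxa.

Taxon B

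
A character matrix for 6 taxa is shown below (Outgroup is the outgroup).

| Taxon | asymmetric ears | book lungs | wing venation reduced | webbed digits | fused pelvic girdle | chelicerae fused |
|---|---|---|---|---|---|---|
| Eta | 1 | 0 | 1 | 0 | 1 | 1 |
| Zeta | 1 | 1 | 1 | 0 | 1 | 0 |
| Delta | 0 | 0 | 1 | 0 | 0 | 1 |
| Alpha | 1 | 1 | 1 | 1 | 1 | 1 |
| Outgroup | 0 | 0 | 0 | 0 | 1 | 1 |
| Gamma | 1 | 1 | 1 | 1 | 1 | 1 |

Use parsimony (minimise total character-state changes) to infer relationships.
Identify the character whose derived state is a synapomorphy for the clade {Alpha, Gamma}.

webbed digits

Character polarity is set by the outgroup: the derived state is whichever differs from the outgroup's state, so for fused pelvic girdle, chelicerae fused the derived state is '0', and for the remaining characters it is '1'.
asymmetric ears (derived state '1') is shared by Alpha, Eta, Gamma, and Zeta — a synapomorphy uniting that clade.
book lungs: derived state '1' in Alpha, Gamma, and Zeta only — synapomorphy for {Alpha, Gamma, Zeta}.
wing venation reduced (derived state '1') is shared by all ingroup taxa — unites the whole ingroup.
webbed digits: derived state '1' in Alpha and Gamma only — synapomorphy for {Alpha, Gamma}.
fused pelvic girdle: derived state '0' in Delta only — an autapomorphy, so it tells us nothing about relationships among taxa.
chelicerae fused (derived state '0') is unique to Zeta (autapomorphy; uninformative for grouping).
Most parsimonious ingroup topology: (Delta,((Zeta,(Alpha,Gamma)),Eta)).
The clade {Alpha, Gamma} is supported by webbed digits: its derived state '1' occurs in exactly those taxa and in no other taxon (including the outgroup).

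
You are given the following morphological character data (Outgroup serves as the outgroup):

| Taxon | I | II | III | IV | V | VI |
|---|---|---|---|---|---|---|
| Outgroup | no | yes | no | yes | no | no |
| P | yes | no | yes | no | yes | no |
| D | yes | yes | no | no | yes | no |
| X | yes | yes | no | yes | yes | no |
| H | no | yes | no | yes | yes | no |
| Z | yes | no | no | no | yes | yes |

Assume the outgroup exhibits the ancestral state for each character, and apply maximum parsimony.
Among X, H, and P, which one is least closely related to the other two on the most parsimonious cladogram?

Character polarity is set by the outgroup: the derived state is whichever differs from the outgroup's state, so for II, IV the derived state is 'no', and for the remaining characters it is 'yes'.
I: derived state 'yes' in D, P, X, and Z only — synapomorphy for {D, P, X, Z}.
II: derived state 'no' in P and Z only — synapomorphy for {P, Z}.
III: derived state 'yes' in P only — an autapomorphy, so it tells us nothing about relationships among taxa.
Only D, P, and Z show the derived state 'no' for IV, supporting them as a clade.
All ingroup taxa share the derived state 'yes' for V; it defines the ingroup but does not resolve relationships within it.
VI: derived state 'yes' in Z only — an autapomorphy, so it tells us nothing about relationships among taxa.
Most parsimonious ingroup topology: ((((P,Z),D),X),H).
P and X share a more recent common ancestor with each other than either does with H, so H is the least closely related of the three.

H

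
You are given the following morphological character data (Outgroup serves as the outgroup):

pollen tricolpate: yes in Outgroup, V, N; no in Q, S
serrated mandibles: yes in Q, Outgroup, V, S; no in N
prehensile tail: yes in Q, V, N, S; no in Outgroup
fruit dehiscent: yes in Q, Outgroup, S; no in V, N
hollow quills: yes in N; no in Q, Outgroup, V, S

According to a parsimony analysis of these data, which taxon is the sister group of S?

Q

Character polarity is set by the outgroup: the derived state is whichever differs from the outgroup's state, so for pollen tricolpate, serrated mandibles, fruit dehiscent the derived state is 'no', and for the remaining characters it is 'yes'.
pollen tricolpate (derived state 'no') is shared by Q and S — a synapomorphy uniting that clade.
serrated mandibles (derived state 'no') is unique to N (autapomorphy; uninformative for grouping).
All ingroup taxa share the derived state 'yes' for prehensile tail; it defines the ingroup but does not resolve relationships within it.
Only N and V show the derived state 'no' for fruit dehiscent, supporting them as a clade.
hollow quills (derived state 'yes') is unique to N (autapomorphy; uninformative for grouping).
Most parsimonious ingroup topology: ((V,N),(Q,S)).
S and Q form a cherry on this tree, so they are sister taxa.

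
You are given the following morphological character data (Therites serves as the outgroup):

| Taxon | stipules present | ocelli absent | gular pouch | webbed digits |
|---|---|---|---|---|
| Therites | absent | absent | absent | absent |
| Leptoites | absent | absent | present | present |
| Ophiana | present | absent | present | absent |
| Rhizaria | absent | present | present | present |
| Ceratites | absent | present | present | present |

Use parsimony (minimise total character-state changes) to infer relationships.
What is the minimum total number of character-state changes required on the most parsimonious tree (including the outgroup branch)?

4

The outgroup has state 'absent' for every character, so 'present' is the derived state throughout.
stipules present: derived state 'present' in Ophiana only — an autapomorphy, so it tells us nothing about relationships among taxa.
ocelli absent (derived state 'present') is shared by Ceratites and Rhizaria — a synapomorphy uniting that clade.
gular pouch (derived state 'present') is shared by all ingroup taxa — unites the whole ingroup.
webbed digits (derived state 'present') is shared by Ceratites, Leptoites, and Rhizaria — a synapomorphy uniting that clade.
Most parsimonious ingroup topology: ((Leptoites,(Rhizaria,Ceratites)),Ophiana).
Changes per character on this tree: stipules present: 1; ocelli absent: 1; gular pouch: 1; webbed digits: 1.
Total = 4.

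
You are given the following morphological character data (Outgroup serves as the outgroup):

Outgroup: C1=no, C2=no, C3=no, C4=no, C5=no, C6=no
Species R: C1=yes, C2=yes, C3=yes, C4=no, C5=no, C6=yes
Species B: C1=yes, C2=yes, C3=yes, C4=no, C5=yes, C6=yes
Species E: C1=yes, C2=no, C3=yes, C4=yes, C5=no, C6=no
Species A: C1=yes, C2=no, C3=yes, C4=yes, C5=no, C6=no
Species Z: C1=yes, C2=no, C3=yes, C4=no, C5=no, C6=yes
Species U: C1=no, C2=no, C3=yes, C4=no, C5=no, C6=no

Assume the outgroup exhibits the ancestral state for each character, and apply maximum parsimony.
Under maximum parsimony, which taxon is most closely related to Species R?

Species B

The outgroup has state 'no' for every character, so 'yes' is the derived state throughout.
C1: derived state 'yes' in Species A, Species B, Species E, Species R, and Species Z only — synapomorphy for {Species A, Species B, Species E, Species R, Species Z}.
C2: derived state 'yes' in Species B and Species R only — synapomorphy for {Species B, Species R}.
All ingroup taxa share the derived state 'yes' for C3; it defines the ingroup but does not resolve relationships within it.
C4: derived state 'yes' in Species A and Species E only — synapomorphy for {Species A, Species E}.
C5: derived state 'yes' in Species B only — an autapomorphy, so it tells us nothing about relationships among taxa.
C6: derived state 'yes' in Species B, Species R, and Species Z only — synapomorphy for {Species B, Species R, Species Z}.
Most parsimonious ingroup topology: ((((Species R,Species B),Species Z),(Species E,Species A)),Species U).
Species R and Species B form a cherry on this tree, so they are sister taxa.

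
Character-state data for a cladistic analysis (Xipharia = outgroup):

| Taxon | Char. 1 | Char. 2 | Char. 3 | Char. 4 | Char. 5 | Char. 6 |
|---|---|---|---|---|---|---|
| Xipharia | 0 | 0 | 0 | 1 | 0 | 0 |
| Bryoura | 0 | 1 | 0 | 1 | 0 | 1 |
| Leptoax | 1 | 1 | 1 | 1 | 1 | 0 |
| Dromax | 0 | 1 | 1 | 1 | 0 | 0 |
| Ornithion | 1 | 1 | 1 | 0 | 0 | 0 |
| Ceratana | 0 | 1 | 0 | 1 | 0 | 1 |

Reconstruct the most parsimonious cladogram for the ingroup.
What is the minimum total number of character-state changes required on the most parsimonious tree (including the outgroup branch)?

6

Character polarity is set by the outgroup: the derived state is whichever differs from the outgroup's state, so for Char. 4 the derived state is '0', and for the remaining characters it is '1'.
Char. 1 (derived state '1') is shared by Leptoax and Ornithion — a synapomorphy uniting that clade.
All ingroup taxa share the derived state '1' for Char. 2; it defines the ingroup but does not resolve relationships within it.
Only Dromax, Leptoax, and Ornithion show the derived state '1' for Char. 3, supporting them as a clade.
Char. 4: derived state '0' in Ornithion only — an autapomorphy, so it tells us nothing about relationships among taxa.
Char. 5: derived state '1' in Leptoax only — an autapomorphy, so it tells us nothing about relationships among taxa.
Char. 6: derived state '1' in Bryoura and Ceratana only — synapomorphy for {Bryoura, Ceratana}.
Most parsimonious ingroup topology: ((Bryoura,Ceratana),((Leptoax,Ornithion),Dromax)).
Changes per character on this tree: Char. 1: 1; Char. 2: 1; Char. 3: 1; Char. 4: 1; Char. 5: 1; Char. 6: 1.
Total = 6.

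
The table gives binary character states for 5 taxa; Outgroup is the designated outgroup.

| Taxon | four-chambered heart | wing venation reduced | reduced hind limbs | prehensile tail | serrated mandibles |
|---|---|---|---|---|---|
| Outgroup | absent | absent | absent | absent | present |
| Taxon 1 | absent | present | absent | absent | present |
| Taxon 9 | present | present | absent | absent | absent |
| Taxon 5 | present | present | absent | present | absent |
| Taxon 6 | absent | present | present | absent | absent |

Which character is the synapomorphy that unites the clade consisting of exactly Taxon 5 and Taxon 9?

Character polarity is set by the outgroup: the derived state is whichever differs from the outgroup's state, so for serrated mandibles the derived state is 'absent', and for the remaining characters it is 'present'.
Only Taxon 5 and Taxon 9 show the derived state 'present' for four-chambered heart, supporting them as a clade.
All ingroup taxa share the derived state 'present' for wing venation reduced; it defines the ingroup but does not resolve relationships within it.
reduced hind limbs: derived state 'present' in Taxon 6 only — an autapomorphy, so it tells us nothing about relationships among taxa.
prehensile tail (derived state 'present') is unique to Taxon 5 (autapomorphy; uninformative for grouping).
serrated mandibles (derived state 'absent') is shared by Taxon 5, Taxon 6, and Taxon 9 — a synapomorphy uniting that clade.
Most parsimonious ingroup topology: (Taxon 1,((Taxon 9,Taxon 5),Taxon 6)).
The clade {Taxon 5, Taxon 9} is supported by four-chambered heart: its derived state 'present' occurs in exactly those taxa and in no other taxon (including the outgroup).

four-chambered heart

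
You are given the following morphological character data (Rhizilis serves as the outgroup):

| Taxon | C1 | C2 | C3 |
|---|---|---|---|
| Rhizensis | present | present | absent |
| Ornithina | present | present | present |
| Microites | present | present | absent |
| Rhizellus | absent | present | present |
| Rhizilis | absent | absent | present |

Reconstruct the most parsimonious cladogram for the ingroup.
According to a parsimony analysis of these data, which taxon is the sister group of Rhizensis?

Character polarity is set by the outgroup: the derived state is whichever differs from the outgroup's state, so for C3 the derived state is 'absent', and for the remaining characters it is 'present'.
Only Microites, Ornithina, and Rhizensis show the derived state 'present' for C1, supporting them as a clade.
C2 (derived state 'present') is shared by all ingroup taxa — unites the whole ingroup.
Only Microites and Rhizensis show the derived state 'absent' for C3, supporting them as a clade.
Most parsimonious ingroup topology: (Rhizellus,((Microites,Rhizensis),Ornithina)).
Rhizensis and Microites form a cherry on this tree, so they are sister taxa.

Microites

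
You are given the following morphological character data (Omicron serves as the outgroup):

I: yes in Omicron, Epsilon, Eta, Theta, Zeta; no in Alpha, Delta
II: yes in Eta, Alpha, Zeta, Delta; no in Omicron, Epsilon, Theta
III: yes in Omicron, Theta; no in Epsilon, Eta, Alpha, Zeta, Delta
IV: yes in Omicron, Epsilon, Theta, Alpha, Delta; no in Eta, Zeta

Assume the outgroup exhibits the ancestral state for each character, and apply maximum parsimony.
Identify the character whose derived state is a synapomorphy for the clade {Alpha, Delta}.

Character polarity is set by the outgroup: the derived state is whichever differs from the outgroup's state, so for I, III, IV the derived state is 'no', and for the remaining characters it is 'yes'.
Only Alpha and Delta show the derived state 'no' for I, supporting them as a clade.
II: derived state 'yes' in Alpha, Delta, Eta, and Zeta only — synapomorphy for {Alpha, Delta, Eta, Zeta}.
III (derived state 'no') is shared by Alpha, Delta, Epsilon, Eta, and Zeta — a synapomorphy uniting that clade.
IV (derived state 'no') is shared by Eta and Zeta — a synapomorphy uniting that clade.
Most parsimonious ingroup topology: ((Epsilon,((Eta,Zeta),(Alpha,Delta))),Theta).
The clade {Alpha, Delta} is supported by I: its derived state 'no' occurs in exactly those taxa and in no other taxon (including the outgroup).

I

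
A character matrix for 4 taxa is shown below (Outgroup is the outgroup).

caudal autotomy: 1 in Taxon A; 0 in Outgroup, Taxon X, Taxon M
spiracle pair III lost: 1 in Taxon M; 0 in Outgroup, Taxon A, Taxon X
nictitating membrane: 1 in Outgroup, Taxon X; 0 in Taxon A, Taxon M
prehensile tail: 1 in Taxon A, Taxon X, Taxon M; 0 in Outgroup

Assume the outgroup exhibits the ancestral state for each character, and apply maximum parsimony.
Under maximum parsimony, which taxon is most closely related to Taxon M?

Taxon A

Character polarity is set by the outgroup: the derived state is whichever differs from the outgroup's state, so for nictitating membrane the derived state is '0', and for the remaining characters it is '1'.
caudal autotomy: derived state '1' in Taxon A only — an autapomorphy, so it tells us nothing about relationships among taxa.
spiracle pair III lost: derived state '1' in Taxon M only — an autapomorphy, so it tells us nothing about relationships among taxa.
nictitating membrane: derived state '0' in Taxon A and Taxon M only — synapomorphy for {Taxon A, Taxon M}.
prehensile tail (derived state '1') is shared by all ingroup taxa — unites the whole ingroup.
Most parsimonious ingroup topology: ((Taxon A,Taxon M),Taxon X).
Taxon M and Taxon A form a cherry on this tree, so they are sister taxa.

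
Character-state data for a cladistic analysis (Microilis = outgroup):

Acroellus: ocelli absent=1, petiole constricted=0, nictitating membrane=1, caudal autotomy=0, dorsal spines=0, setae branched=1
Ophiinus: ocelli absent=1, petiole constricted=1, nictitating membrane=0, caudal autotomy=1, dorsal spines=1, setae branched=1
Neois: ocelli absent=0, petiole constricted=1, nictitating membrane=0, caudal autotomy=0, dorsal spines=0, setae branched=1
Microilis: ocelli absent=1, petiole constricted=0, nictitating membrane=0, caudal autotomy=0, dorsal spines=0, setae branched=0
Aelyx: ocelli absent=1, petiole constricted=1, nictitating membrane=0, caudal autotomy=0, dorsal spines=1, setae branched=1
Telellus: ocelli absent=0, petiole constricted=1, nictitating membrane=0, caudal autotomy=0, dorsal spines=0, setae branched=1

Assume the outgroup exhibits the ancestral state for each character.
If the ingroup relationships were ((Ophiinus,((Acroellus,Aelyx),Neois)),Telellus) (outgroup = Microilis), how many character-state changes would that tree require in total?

Map each character onto ((Ophiinus,((Acroellus,Aelyx),Neois)),Telellus) (rooted by Microilis) and count the minimum state changes it requires (Fitch parsimony):
ocelli absent: 2; petiole constricted: 2; nictitating membrane: 1; caudal autotomy: 1; dorsal spines: 2; setae branched: 1.
Total tree length = 9.

9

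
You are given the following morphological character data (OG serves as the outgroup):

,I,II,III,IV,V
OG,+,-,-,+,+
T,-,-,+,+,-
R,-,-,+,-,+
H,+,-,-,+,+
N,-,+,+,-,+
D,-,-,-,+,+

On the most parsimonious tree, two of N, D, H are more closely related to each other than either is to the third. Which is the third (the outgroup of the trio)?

H

Character polarity is set by the outgroup: the derived state is whichever differs from the outgroup's state, so for I, IV, V the derived state is '-', and for the remaining characters it is '+'.
I (derived state '-') is shared by D, N, R, and T — a synapomorphy uniting that clade.
II (derived state '+') is unique to N (autapomorphy; uninformative for grouping).
III: derived state '+' in N, R, and T only — synapomorphy for {N, R, T}.
IV: derived state '-' in N and R only — synapomorphy for {N, R}.
V (derived state '-') is unique to T (autapomorphy; uninformative for grouping).
Most parsimonious ingroup topology: ((D,((N,R),T)),H).
N and D share a more recent common ancestor with each other than either does with H, so H is the least closely related of the three.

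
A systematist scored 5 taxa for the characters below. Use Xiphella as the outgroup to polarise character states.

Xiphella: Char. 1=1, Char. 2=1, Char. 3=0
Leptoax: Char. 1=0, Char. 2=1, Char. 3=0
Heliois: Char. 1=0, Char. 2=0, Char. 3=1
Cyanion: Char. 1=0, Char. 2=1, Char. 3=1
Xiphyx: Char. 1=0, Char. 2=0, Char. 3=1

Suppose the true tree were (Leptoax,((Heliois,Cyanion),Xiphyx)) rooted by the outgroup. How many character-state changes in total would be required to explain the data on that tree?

4

Map each character onto (Leptoax,((Heliois,Cyanion),Xiphyx)) (rooted by Xiphella) and count the minimum state changes it requires (Fitch parsimony):
Char. 1: 1; Char. 2: 2; Char. 3: 1.
Total tree length = 4.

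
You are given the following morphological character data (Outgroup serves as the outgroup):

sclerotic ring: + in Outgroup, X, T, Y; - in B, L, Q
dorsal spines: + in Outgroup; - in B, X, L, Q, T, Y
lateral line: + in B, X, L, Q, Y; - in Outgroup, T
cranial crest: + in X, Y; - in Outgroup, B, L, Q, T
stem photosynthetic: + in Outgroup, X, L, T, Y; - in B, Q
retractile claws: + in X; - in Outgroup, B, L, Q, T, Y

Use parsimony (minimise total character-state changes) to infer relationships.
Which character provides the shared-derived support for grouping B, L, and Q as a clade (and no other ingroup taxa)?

sclerotic ring

Character polarity is set by the outgroup: the derived state is whichever differs from the outgroup's state, so for sclerotic ring, dorsal spines, stem photosynthetic the derived state is '-', and for the remaining characters it is '+'.
sclerotic ring (derived state '-') is shared by B, L, and Q — a synapomorphy uniting that clade.
All ingroup taxa share the derived state '-' for dorsal spines; it defines the ingroup but does not resolve relationships within it.
lateral line: derived state '+' in B, L, Q, X, and Y only — synapomorphy for {B, L, Q, X, Y}.
cranial crest: derived state '+' in X and Y only — synapomorphy for {X, Y}.
stem photosynthetic: derived state '-' in B and Q only — synapomorphy for {B, Q}.
retractile claws (derived state '+') is unique to X (autapomorphy; uninformative for grouping).
Most parsimonious ingroup topology: ((((B,Q),L),(X,Y)),T).
The clade {B, L, Q} is supported by sclerotic ring: its derived state '-' occurs in exactly those taxa and in no other taxon (including the outgroup).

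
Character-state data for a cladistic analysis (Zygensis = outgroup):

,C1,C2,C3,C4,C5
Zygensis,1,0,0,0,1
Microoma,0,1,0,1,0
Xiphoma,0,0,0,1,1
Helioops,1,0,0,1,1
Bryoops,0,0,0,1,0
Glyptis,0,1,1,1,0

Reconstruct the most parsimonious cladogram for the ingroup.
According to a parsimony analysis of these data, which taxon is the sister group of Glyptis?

Microoma

Character polarity is set by the outgroup: the derived state is whichever differs from the outgroup's state, so for C1, C5 the derived state is '0', and for the remaining characters it is '1'.
C1: derived state '0' in Bryoops, Glyptis, Microoma, and Xiphoma only — synapomorphy for {Bryoops, Glyptis, Microoma, Xiphoma}.
C2: derived state '1' in Glyptis and Microoma only — synapomorphy for {Glyptis, Microoma}.
C3: derived state '1' in Glyptis only — an autapomorphy, so it tells us nothing about relationships among taxa.
C4 (derived state '1') is shared by all ingroup taxa — unites the whole ingroup.
C5 (derived state '0') is shared by Bryoops, Glyptis, and Microoma — a synapomorphy uniting that clade.
Most parsimonious ingroup topology: ((((Microoma,Glyptis),Bryoops),Xiphoma),Helioops).
Glyptis and Microoma form a cherry on this tree, so they are sister taxa.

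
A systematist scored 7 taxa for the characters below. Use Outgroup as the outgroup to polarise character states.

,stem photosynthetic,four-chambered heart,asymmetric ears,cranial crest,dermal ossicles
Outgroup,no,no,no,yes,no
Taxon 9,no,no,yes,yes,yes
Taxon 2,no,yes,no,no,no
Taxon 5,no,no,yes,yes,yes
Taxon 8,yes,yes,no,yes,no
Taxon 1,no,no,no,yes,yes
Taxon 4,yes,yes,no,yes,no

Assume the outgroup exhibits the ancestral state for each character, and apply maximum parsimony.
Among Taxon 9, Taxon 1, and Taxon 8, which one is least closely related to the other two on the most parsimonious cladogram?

Character polarity is set by the outgroup: the derived state is whichever differs from the outgroup's state, so for cranial crest the derived state is 'no', and for the remaining characters it is 'yes'.
stem photosynthetic: derived state 'yes' in Taxon 4 and Taxon 8 only — synapomorphy for {Taxon 4, Taxon 8}.
four-chambered heart: derived state 'yes' in Taxon 2, Taxon 4, and Taxon 8 only — synapomorphy for {Taxon 2, Taxon 4, Taxon 8}.
asymmetric ears: derived state 'yes' in Taxon 5 and Taxon 9 only — synapomorphy for {Taxon 5, Taxon 9}.
cranial crest (derived state 'no') is unique to Taxon 2 (autapomorphy; uninformative for grouping).
Only Taxon 1, Taxon 5, and Taxon 9 show the derived state 'yes' for dermal ossicles, supporting them as a clade.
Most parsimonious ingroup topology: (((Taxon 9,Taxon 5),Taxon 1),(Taxon 2,(Taxon 8,Taxon 4))).
Taxon 9 and Taxon 1 share a more recent common ancestor with each other than either does with Taxon 8, so Taxon 8 is the least closely related of the three.

Taxon 8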